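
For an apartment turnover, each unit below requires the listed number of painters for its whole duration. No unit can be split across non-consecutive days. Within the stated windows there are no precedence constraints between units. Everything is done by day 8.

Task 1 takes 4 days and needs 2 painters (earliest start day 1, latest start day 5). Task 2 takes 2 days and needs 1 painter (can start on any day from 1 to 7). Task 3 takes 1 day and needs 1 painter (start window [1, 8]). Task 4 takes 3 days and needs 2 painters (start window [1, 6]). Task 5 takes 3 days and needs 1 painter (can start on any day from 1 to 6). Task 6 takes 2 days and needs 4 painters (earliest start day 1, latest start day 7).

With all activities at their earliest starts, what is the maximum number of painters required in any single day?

11

Early-start schedule: Task 1@1, Task 2@1, Task 3@1, Task 4@1, Task 5@1, Task 6@1.
Load per day: day 1: 11, day 2: 10, day 3: 5, day 4: 2, day 5: 0, day 6: 0, day 7: 0, day 8: 0.
Peak is 11.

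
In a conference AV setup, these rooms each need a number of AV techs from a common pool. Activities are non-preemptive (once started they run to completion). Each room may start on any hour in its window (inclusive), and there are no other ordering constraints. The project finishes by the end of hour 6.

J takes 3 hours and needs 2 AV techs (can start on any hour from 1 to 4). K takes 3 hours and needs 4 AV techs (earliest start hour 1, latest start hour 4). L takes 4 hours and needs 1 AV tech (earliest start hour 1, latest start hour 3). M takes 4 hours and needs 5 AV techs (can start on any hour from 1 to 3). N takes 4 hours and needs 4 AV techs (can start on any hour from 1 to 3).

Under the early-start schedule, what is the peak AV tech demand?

16

Early-start schedule: J@1, K@1, L@1, M@1, N@1.
Load per hour: hour 1: 16, hour 2: 16, hour 3: 16, hour 4: 10, hour 5: 0, hour 6: 0.
Peak is 16.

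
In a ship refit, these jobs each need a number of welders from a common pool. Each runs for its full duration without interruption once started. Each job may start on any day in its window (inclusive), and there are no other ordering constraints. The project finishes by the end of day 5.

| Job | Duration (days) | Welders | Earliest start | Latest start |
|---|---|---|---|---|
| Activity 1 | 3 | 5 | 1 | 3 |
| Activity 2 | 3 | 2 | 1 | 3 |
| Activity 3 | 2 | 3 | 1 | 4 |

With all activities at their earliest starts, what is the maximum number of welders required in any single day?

Early-start schedule: Activity 1@1, Activity 2@1, Activity 3@1.
Load per day: day 1: 10, day 2: 10, day 3: 7, day 4: 0, day 5: 0.
Peak is 10.

10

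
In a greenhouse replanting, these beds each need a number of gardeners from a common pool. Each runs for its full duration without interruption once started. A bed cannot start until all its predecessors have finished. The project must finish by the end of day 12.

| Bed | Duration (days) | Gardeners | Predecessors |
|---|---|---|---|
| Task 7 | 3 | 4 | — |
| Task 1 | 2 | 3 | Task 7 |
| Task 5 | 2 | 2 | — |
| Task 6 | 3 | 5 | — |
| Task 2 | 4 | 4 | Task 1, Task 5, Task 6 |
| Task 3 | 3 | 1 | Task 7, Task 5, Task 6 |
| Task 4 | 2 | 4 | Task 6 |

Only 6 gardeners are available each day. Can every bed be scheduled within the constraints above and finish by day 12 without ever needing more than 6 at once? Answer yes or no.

no

The minimum achievable peak is 7; 6 < 7, so no feasible schedule stays within the cap.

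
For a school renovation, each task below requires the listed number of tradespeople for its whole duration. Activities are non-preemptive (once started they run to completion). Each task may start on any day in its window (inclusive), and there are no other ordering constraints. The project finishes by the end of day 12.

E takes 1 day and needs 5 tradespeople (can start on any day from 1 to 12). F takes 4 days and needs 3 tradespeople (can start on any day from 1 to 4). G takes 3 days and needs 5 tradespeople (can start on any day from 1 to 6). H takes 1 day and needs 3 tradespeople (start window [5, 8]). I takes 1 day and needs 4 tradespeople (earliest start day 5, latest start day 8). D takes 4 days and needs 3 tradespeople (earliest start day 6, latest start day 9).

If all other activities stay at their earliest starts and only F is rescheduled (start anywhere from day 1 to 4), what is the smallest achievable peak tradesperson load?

10

F@1: d1:13  d2:8  d3:8  d4:3  d5:7  d6:3  d7:3  d8:3  d9:3  d10:0  d11:0  d12:0 → peak 13
F@2: d1:10  d2:8  d3:8  d4:3  d5:10  d6:3  d7:3  d8:3  d9:3  d10:0  d11:0  d12:0 → peak 10
F@3: d1:10  d2:5  d3:8  d4:3  d5:10  d6:6  d7:3  d8:3  d9:3  d10:0  d11:0  d12:0 → peak 10
F@4: d1:10  d2:5  d3:5  d4:3  d5:10  d6:6  d7:6  d8:3  d9:3  d10:0  d11:0  d12:0 → peak 10
Best is F@2, peak 10.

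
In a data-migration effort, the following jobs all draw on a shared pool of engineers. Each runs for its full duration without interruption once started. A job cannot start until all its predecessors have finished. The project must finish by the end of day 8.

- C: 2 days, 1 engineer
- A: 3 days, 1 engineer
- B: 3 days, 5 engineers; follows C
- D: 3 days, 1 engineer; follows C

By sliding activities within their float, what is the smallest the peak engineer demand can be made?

5

Early-start (C@1, A@1, B@3, D@3) gives peak 7: d1:2  d2:2  d3:7  d4:6  d5:6  d6:0  d7:0  d8:0.
Shift B→6.
Schedule C@1, A@1, B@6, D@3: d1:2  d2:2  d3:2  d4:1  d5:1  d6:5  d7:5  d8:5 — peak 5.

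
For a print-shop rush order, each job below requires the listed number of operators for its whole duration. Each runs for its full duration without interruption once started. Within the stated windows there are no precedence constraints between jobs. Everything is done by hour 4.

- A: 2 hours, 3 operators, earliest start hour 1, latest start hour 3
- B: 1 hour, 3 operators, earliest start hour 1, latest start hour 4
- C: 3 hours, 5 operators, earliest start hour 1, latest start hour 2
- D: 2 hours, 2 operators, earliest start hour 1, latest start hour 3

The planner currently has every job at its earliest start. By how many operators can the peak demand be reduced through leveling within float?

Early-start peak: h1:13  h2:10  h3:5  h4:0 ⇒ 13.
Leveled (A@1, B@1, C@2, D@3): h1:6  h2:8  h3:7  h4:7 ⇒ 8.
Reduction 13 − 8 = 5.

5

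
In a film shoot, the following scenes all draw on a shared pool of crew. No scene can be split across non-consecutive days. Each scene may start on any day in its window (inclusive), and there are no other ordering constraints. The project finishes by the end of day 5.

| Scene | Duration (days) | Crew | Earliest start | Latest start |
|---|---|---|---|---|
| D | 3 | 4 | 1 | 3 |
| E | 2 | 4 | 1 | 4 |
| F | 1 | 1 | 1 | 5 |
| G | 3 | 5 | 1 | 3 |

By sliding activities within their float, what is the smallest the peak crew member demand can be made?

Early-start (D@1, E@1, F@1, G@1) gives peak 14: d1:14  d2:13  d3:9  d4:0  d5:0.
Shift G→3.
Schedule D@1, E@1, F@1, G@3: d1:9  d2:8  d3:9  d4:5  d5:5 — peak 9.

9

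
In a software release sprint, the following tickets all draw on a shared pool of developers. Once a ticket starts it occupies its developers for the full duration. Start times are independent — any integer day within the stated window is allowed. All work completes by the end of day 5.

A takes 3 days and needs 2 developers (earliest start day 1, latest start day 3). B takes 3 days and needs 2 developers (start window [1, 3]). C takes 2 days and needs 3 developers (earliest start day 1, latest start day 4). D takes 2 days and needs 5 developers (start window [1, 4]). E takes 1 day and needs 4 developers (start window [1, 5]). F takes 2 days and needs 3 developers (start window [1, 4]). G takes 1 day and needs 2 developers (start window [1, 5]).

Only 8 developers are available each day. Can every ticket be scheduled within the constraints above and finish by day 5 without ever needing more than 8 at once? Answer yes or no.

no

The minimum achievable peak is 9; 8 < 9, so no feasible schedule stays within the cap.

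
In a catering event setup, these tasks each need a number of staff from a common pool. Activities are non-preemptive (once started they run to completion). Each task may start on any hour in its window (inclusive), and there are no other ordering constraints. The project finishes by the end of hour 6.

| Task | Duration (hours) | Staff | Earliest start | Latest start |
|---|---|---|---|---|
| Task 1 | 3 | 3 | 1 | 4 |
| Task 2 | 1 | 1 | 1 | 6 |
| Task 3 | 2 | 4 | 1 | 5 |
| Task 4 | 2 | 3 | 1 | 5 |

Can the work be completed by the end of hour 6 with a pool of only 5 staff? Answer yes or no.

no

The minimum achievable peak is 6; 5 < 6, so no feasible schedule stays within the cap.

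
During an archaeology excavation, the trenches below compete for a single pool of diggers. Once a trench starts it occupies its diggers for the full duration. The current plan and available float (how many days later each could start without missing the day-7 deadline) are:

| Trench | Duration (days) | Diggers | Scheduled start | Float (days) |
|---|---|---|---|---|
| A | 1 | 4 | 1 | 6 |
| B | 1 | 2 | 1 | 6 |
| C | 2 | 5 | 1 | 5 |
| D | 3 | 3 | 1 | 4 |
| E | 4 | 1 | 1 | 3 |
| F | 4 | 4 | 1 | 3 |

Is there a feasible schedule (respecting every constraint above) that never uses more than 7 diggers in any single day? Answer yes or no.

yes

Schedule A@1, B@1, C@2, D@5, E@1, F@4: d1:7  d2:6  d3:6  d4:5  d5:7  d6:7  d7:7 — peak 7 ≤ 7.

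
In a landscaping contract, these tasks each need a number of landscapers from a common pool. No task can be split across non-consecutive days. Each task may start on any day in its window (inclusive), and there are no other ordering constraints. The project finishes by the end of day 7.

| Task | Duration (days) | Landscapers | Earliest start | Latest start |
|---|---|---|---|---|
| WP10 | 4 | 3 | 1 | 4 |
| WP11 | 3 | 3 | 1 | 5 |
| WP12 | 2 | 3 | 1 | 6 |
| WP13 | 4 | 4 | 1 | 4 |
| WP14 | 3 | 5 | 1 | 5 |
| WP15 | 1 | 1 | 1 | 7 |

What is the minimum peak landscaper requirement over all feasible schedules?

9

Early-start (WP10@1, WP11@1, WP12@1, WP13@1, WP14@1, WP15@1) gives peak 19: d1:19  d2:18  d3:15  d4:7  d5:0  d6:0  d7:0.
Shift WP13→4, WP14→5, WP15→3.
Schedule WP10@1, WP11@1, WP12@1, WP13@4, WP14@5, WP15@3: d1:9  d2:9  d3:7  d4:7  d5:9  d6:9  d7:9 — peak 9.
Total landscaper-days = 59 over 7 days ⇒ peak ≥ ⌈59/7⌉ = 9, so 9 is optimal.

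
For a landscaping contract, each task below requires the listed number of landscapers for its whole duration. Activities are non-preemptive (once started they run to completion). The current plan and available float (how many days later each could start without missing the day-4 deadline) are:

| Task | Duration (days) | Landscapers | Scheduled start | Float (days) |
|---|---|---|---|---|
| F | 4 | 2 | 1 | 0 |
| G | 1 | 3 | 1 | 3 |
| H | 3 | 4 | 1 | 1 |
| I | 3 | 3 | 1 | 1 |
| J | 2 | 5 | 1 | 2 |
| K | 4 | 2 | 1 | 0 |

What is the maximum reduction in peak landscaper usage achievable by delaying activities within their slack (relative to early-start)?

3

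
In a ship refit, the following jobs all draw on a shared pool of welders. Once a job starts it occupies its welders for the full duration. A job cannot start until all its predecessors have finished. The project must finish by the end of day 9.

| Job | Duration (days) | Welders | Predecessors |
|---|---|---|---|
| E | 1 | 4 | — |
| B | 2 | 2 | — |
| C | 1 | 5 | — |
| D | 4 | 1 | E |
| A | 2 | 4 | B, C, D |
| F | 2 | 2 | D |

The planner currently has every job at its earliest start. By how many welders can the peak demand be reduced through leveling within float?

Early-start peak: d1:11  d2:3  d3:1  d4:1  d5:1  d6:6  d7:6  d8:0  d9:0 ⇒ 11.
Leveled (E@1, B@1, C@3, D@2, A@6, F@6): d1:6  d2:3  d3:6  d4:1  d5:1  d6:6  d7:6  d8:0  d9:0 ⇒ 6.
Reduction 11 − 6 = 5.

5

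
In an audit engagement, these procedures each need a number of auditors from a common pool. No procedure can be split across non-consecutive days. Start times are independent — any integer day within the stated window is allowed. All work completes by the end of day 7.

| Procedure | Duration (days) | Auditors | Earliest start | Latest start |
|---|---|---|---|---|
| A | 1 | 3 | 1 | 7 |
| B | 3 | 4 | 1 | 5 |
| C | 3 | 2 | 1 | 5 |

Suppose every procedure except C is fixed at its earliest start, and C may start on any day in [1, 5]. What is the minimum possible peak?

7

C@1: d1:9  d2:6  d3:6  d4:0  d5:0  d6:0  d7:0 → peak 9
C@2: d1:7  d2:6  d3:6  d4:2  d5:0  d6:0  d7:0 → peak 7
C@3: d1:7  d2:4  d3:6  d4:2  d5:2  d6:0  d7:0 → peak 7
C@4: d1:7  d2:4  d3:4  d4:2  d5:2  d6:2  d7:0 → peak 7
C@5: d1:7  d2:4  d3:4  d4:0  d5:2  d6:2  d7:2 → peak 7
Best is C@2, peak 7.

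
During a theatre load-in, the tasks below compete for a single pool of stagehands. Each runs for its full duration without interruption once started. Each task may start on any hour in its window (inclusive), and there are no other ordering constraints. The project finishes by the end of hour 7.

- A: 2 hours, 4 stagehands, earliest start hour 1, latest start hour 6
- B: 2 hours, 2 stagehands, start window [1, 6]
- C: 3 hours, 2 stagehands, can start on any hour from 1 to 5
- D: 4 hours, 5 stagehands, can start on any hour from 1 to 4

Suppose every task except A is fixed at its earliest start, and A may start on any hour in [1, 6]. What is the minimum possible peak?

9

A@1: h1:13  h2:13  h3:7  h4:5  h5:0  h6:0  h7:0 → peak 13
A@2: h1:9  h2:13  h3:11  h4:5  h5:0  h6:0  h7:0 → peak 13
A@3: h1:9  h2:9  h3:11  h4:9  h5:0  h6:0  h7:0 → peak 11
A@4: h1:9  h2:9  h3:7  h4:9  h5:4  h6:0  h7:0 → peak 9
A@5: h1:9  h2:9  h3:7  h4:5  h5:4  h6:4  h7:0 → peak 9
A@6: h1:9  h2:9  h3:7  h4:5  h5:0  h6:4  h7:4 → peak 9
Best is A@4, peak 9.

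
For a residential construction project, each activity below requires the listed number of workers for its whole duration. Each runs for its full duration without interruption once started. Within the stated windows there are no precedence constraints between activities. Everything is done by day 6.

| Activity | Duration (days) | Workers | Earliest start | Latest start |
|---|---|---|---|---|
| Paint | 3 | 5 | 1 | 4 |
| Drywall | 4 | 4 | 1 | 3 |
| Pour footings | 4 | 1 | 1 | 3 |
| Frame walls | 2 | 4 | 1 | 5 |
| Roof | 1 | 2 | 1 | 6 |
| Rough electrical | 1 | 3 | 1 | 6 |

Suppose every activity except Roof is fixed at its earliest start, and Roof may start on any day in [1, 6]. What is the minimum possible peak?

17

Roof@1: d1:19  d2:14  d3:10  d4:5  d5:0  d6:0 → peak 19
Roof@2: d1:17  d2:16  d3:10  d4:5  d5:0  d6:0 → peak 17
Roof@3: d1:17  d2:14  d3:12  d4:5  d5:0  d6:0 → peak 17
Roof@4: d1:17  d2:14  d3:10  d4:7  d5:0  d6:0 → peak 17
Roof@5: d1:17  d2:14  d3:10  d4:5  d5:2  d6:0 → peak 17
Roof@6: d1:17  d2:14  d3:10  d4:5  d5:0  d6:2 → peak 17
Best is Roof@2, peak 17.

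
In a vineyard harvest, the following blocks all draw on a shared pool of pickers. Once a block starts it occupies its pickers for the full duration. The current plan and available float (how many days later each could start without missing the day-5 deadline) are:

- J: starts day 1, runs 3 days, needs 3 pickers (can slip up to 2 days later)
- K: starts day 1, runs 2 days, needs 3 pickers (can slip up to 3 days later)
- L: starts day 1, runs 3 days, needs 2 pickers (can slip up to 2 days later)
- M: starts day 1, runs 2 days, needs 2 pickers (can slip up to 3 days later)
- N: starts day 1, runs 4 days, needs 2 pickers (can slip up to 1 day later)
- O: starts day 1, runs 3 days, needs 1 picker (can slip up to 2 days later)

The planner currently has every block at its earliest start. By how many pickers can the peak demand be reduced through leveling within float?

Early-start peak: d1:13  d2:13  d3:8  d4:2  d5:0 ⇒ 13.
Leveled (J@1, K@1, L@3, M@4, N@1, O@3): d1:8  d2:8  d3:8  d4:7  d5:5 ⇒ 8.
Reduction 13 − 8 = 5.

5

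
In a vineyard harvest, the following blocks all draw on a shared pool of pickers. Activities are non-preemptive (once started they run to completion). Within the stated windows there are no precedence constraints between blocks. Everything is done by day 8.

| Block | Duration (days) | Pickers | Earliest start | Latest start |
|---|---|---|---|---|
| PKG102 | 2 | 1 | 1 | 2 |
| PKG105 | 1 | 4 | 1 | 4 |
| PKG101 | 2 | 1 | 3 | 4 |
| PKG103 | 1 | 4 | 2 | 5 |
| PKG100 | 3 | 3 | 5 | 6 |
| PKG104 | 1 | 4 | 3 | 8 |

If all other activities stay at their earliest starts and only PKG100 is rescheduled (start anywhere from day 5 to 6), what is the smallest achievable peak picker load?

PKG100@5: d1:5  d2:5  d3:5  d4:1  d5:3  d6:3  d7:3  d8:0 → peak 5
PKG100@6: d1:5  d2:5  d3:5  d4:1  d5:0  d6:3  d7:3  d8:3 → peak 5
Best is PKG100@5, peak 5.

5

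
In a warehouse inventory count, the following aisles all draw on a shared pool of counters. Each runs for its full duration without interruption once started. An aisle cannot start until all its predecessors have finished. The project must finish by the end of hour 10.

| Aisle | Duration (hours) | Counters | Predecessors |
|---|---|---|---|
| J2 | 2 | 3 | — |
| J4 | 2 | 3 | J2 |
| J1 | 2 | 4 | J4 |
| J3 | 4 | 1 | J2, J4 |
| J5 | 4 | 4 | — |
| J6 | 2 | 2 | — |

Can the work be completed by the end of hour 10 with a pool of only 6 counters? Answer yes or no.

Schedule J2@1, J4@3, J1@5, J3@5, J5@7, J6@1: h1:5  h2:5  h3:3  h4:3  h5:5  h6:5  h7:5  h8:5  h9:4  h10:4 — peak 5 ≤ 6.

yes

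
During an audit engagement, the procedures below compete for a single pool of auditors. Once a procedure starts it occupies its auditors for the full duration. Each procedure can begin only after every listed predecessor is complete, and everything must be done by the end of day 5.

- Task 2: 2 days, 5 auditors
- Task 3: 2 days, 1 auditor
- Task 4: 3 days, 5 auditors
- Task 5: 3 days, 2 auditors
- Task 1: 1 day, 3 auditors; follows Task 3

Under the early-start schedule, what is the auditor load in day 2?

At early start, day 2 has: Task 2, Task 3, Task 4, Task 5.
Demand: 5 + 1 + 5 + 2 = 13.

13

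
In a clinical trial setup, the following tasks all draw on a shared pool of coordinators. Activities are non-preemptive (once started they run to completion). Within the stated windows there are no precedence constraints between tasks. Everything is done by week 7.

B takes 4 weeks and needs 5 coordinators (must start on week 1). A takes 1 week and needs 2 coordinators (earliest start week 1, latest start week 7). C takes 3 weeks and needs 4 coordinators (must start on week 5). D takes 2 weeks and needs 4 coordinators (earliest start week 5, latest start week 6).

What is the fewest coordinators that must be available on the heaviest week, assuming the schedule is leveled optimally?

8

Schedule B@1, A@1, C@5, D@5: w1:7  w2:5  w3:5  w4:5  w5:8  w6:8  w7:4 — peak 8.
No arrangement of the 14 feasible schedules does better.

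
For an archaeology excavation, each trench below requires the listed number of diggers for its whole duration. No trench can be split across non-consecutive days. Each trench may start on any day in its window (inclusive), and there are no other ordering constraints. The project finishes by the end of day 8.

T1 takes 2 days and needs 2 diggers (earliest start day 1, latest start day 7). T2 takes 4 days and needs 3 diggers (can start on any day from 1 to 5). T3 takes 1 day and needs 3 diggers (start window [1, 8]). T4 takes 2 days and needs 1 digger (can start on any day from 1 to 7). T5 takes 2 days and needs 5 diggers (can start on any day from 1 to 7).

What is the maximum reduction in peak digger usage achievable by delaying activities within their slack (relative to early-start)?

Early-start peak: d1:14  d2:11  d3:3  d4:3  d5:0  d6:0  d7:0  d8:0 ⇒ 14.
Leveled (T1@1, T2@1, T3@5, T4@3, T5@6): d1:5  d2:5  d3:4  d4:4  d5:3  d6:5  d7:5  d8:0 ⇒ 5.
Reduction 14 − 5 = 9.

9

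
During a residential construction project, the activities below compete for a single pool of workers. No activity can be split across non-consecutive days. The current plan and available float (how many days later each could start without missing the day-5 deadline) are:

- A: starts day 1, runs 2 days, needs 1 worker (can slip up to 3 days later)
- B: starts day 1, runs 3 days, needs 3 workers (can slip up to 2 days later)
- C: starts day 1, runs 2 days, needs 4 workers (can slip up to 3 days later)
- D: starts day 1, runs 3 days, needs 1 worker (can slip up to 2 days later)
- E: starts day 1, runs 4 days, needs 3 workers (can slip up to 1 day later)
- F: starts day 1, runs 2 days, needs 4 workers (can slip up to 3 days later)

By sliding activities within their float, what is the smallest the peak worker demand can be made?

10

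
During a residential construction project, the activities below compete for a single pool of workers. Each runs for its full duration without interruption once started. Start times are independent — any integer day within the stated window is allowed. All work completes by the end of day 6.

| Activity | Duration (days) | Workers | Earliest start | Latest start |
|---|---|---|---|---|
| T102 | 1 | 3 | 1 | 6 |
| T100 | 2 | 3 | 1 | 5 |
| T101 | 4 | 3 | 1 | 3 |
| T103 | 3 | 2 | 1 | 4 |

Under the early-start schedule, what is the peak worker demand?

Early-start schedule: T102@1, T100@1, T101@1, T103@1.
Load per day: day 1: 11, day 2: 8, day 3: 5, day 4: 3, day 5: 0, day 6: 0.
Peak is 11.

11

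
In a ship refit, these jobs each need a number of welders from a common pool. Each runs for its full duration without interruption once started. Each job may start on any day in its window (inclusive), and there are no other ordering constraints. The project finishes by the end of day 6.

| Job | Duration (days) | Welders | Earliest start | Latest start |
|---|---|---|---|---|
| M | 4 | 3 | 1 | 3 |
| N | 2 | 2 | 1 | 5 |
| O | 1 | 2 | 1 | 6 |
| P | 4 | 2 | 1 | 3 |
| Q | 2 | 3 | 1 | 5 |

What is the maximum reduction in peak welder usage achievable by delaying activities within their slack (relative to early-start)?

6

Early-start peak: d1:12  d2:10  d3:5  d4:5  d5:0  d6:0 ⇒ 12.
Leveled (M@1, N@5, O@5, P@3, Q@1): d1:6  d2:6  d3:5  d4:5  d5:6  d6:4 ⇒ 6.
Reduction 12 − 6 = 6.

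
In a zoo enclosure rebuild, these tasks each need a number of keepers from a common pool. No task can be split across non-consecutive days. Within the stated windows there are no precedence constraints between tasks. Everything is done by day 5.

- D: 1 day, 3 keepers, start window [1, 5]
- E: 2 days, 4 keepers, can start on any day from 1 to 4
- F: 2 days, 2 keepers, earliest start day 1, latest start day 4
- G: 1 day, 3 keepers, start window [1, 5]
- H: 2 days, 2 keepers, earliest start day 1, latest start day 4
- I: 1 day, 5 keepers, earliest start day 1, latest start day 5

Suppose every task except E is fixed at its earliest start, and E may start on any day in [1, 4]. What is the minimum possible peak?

15

E@1: d1:19  d2:8  d3:0  d4:0  d5:0 → peak 19
E@2: d1:15  d2:8  d3:4  d4:0  d5:0 → peak 15
E@3: d1:15  d2:4  d3:4  d4:4  d5:0 → peak 15
E@4: d1:15  d2:4  d3:0  d4:4  d5:4 → peak 15
Best is E@2, peak 15.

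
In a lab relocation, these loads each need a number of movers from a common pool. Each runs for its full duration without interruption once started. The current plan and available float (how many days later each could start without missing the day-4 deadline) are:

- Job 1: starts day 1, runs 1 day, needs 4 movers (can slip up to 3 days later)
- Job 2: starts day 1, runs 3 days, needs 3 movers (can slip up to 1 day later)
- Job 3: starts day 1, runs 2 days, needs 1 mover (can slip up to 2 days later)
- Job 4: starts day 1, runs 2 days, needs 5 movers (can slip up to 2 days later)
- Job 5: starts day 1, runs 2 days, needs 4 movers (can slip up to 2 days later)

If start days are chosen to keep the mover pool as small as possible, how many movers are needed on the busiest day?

9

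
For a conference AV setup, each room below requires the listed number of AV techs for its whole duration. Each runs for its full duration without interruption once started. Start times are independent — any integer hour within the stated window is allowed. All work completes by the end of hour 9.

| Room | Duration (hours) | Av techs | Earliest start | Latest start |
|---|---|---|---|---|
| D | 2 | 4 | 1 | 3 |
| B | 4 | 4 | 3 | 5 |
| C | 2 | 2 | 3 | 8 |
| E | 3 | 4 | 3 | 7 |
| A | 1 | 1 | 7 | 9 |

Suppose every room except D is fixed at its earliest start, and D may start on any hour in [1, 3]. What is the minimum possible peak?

D@1: h1:4  h2:4  h3:10  h4:10  h5:8  h6:4  h7:1  h8:0  h9:0 → peak 10
D@2: h1:0  h2:4  h3:14  h4:10  h5:8  h6:4  h7:1  h8:0  h9:0 → peak 14
D@3: h1:0  h2:0  h3:14  h4:14  h5:8  h6:4  h7:1  h8:0  h9:0 → peak 14
Best is D@1, peak 10.

10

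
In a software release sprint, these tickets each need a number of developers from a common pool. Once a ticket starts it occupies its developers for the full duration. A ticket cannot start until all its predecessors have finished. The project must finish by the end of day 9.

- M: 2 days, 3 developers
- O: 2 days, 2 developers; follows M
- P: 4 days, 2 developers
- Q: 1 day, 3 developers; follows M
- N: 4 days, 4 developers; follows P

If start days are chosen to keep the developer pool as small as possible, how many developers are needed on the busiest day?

5

Early-start (M@1, O@3, P@1, Q@3, N@5) gives peak 7: d1:5  d2:5  d3:7  d4:4  d5:4  d6:4  d7:4  d8:4  d9:0.
Shift Q→5, N→6.
Schedule M@1, O@3, P@1, Q@5, N@6: d1:5  d2:5  d3:4  d4:4  d5:3  d6:4  d7:4  d8:4  d9:4 — peak 5.
Total developer-days = 37 over 9 days ⇒ peak ≥ ⌈37/9⌉ = 5, so 5 is optimal.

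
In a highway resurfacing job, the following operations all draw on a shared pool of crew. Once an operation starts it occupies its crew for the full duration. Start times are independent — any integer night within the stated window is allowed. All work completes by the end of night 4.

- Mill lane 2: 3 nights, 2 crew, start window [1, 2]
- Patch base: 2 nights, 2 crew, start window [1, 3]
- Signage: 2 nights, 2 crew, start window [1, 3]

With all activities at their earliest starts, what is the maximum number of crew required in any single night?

6

Early-start schedule: Mill lane 2@1, Patch base@1, Signage@1.
Load per night: night 1: 6, night 2: 6, night 3: 2, night 4: 0.
Peak is 6.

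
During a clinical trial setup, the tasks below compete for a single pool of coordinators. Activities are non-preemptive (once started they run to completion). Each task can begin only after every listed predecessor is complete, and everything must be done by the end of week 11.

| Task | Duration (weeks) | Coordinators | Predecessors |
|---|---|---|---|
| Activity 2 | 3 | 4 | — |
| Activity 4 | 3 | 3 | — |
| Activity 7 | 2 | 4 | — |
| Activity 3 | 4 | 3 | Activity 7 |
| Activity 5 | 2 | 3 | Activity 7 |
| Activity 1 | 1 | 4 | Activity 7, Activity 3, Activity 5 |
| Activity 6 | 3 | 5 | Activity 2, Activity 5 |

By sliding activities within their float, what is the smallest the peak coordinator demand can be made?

7

Early-start (Activity 2@1, Activity 4@1, Activity 7@1, Activity 3@3, Activity 5@3, Activity 1@7, Activity 6@5) gives peak 13: w1:11  w2:11  w3:13  w4:6  w5:8  w6:8  w7:9  w8:0  w9:0  w10:0  w11:0.
Shift Activity 2→3, Activity 3→4, Activity 5→6, Activity 1→8, Activity 6→9.
Schedule Activity 2@3, Activity 4@1, Activity 7@1, Activity 3@4, Activity 5@6, Activity 1@8, Activity 6@9: w1:7  w2:7  w3:7  w4:7  w5:7  w6:6  w7:6  w8:4  w9:5  w10:5  w11:5 — peak 7.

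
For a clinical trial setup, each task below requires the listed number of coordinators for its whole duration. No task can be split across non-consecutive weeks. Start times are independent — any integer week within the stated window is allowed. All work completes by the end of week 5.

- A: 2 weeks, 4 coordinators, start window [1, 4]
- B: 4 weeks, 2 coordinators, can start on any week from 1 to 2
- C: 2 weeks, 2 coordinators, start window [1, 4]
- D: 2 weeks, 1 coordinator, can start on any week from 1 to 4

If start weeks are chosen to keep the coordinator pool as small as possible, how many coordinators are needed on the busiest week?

6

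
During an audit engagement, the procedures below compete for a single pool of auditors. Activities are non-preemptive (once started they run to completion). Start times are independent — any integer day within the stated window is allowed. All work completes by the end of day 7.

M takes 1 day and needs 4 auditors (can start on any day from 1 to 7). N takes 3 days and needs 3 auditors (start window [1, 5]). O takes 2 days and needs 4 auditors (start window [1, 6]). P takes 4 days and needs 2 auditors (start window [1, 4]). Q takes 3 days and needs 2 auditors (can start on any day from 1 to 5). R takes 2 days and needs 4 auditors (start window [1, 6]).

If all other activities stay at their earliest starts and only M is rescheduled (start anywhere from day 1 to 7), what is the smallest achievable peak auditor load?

M@1: d1:19  d2:15  d3:7  d4:2  d5:0  d6:0  d7:0 → peak 19
M@2: d1:15  d2:19  d3:7  d4:2  d5:0  d6:0  d7:0 → peak 19
M@3: d1:15  d2:15  d3:11  d4:2  d5:0  d6:0  d7:0 → peak 15
M@4: d1:15  d2:15  d3:7  d4:6  d5:0  d6:0  d7:0 → peak 15
M@5: d1:15  d2:15  d3:7  d4:2  d5:4  d6:0  d7:0 → peak 15
M@6: d1:15  d2:15  d3:7  d4:2  d5:0  d6:4  d7:0 → peak 15
M@7: d1:15  d2:15  d3:7  d4:2  d5:0  d6:0  d7:4 → peak 15
Best is M@3, peak 15.

15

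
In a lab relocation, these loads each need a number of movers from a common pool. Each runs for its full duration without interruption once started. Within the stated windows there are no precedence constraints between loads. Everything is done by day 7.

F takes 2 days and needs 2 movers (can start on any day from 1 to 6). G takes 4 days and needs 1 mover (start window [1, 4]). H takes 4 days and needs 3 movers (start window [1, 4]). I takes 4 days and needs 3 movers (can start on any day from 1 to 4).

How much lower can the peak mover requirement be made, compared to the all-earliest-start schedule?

Early-start peak: d1:9  d2:9  d3:7  d4:7  d5:0  d6:0  d7:0 ⇒ 9.
Leveled (F@1, G@1, H@1, I@3): d1:6  d2:6  d3:7  d4:7  d5:3  d6:3  d7:0 ⇒ 7.
Reduction 9 − 7 = 2.

2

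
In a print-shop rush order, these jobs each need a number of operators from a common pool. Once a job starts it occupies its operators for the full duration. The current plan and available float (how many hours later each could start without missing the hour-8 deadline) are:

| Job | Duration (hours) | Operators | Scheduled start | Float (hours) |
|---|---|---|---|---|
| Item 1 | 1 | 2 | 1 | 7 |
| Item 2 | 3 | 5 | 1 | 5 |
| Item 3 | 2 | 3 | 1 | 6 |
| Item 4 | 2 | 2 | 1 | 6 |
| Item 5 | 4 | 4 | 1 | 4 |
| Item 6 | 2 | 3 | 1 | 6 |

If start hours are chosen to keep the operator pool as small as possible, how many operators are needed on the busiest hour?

7

Early-start (Item 1@1, Item 2@1, Item 3@1, Item 4@1, Item 5@1, Item 6@1) gives peak 19: h1:19  h2:17  h3:9  h4:4  h5:0  h6:0  h7:0  h8:0.
Shift Item 3→4, Item 4→2, Item 5→4, Item 6→6.
Schedule Item 1@1, Item 2@1, Item 3@4, Item 4@2, Item 5@4, Item 6@6: h1:7  h2:7  h3:7  h4:7  h5:7  h6:7  h7:7  h8:0 — peak 7.
Total operator-hours = 49 over 8 hours ⇒ peak ≥ ⌈49/8⌉ = 7, so 7 is optimal.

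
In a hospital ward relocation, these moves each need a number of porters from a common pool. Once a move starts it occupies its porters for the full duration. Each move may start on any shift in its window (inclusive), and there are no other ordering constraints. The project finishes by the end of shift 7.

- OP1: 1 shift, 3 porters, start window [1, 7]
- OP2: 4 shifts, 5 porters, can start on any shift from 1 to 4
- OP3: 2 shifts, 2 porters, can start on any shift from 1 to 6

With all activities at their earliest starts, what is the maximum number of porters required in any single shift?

Early-start schedule: OP1@1, OP2@1, OP3@1.
Load per shift: shift 1: 10, shift 2: 7, shift 3: 5, shift 4: 5, shift 5: 0, shift 6: 0, shift 7: 0.
Peak is 10.

10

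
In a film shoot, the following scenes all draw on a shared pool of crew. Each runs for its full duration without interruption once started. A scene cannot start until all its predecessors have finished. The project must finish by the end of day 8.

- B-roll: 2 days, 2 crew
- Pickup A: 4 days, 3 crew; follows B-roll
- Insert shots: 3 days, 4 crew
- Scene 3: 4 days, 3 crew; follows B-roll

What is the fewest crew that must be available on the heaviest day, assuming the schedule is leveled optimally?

6

Early-start (B-roll@1, Pickup A@3, Insert shots@1, Scene 3@3) gives peak 10: d1:6  d2:6  d3:10  d4:6  d5:6  d6:6  d7:0  d8:0.
Shift Pickup A→4, Scene 3→4.
Schedule B-roll@1, Pickup A@4, Insert shots@1, Scene 3@4: d1:6  d2:6  d3:4  d4:6  d5:6  d6:6  d7:6  d8:0 — peak 6.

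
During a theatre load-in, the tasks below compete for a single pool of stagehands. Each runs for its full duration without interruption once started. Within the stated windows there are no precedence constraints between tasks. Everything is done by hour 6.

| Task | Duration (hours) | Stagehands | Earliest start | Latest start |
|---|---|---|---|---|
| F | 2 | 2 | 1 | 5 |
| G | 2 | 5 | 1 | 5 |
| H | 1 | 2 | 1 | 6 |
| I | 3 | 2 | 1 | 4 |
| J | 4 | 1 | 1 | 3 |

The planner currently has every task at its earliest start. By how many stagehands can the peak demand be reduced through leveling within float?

Early-start peak: h1:12  h2:10  h3:3  h4:1  h5:0  h6:0 ⇒ 12.
Leveled (F@1, G@5, H@1, I@2, J@1): h1:5  h2:5  h3:3  h4:3  h5:5  h6:5 ⇒ 5.
Reduction 12 − 5 = 7.

7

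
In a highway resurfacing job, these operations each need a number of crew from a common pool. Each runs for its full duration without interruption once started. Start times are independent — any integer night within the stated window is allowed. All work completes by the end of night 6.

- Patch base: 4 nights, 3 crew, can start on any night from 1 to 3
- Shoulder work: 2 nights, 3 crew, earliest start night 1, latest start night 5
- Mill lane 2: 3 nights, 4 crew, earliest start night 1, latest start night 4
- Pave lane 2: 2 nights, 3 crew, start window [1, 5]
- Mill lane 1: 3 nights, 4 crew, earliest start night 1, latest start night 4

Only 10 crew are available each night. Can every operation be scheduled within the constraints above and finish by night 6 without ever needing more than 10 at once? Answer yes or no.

yes

Schedule Patch base@1, Shoulder work@1, Mill lane 2@1, Pave lane 2@3, Mill lane 1@4: n1:10  n2:10  n3:10  n4:10  n5:4  n6:4 — peak 10 ≤ 10.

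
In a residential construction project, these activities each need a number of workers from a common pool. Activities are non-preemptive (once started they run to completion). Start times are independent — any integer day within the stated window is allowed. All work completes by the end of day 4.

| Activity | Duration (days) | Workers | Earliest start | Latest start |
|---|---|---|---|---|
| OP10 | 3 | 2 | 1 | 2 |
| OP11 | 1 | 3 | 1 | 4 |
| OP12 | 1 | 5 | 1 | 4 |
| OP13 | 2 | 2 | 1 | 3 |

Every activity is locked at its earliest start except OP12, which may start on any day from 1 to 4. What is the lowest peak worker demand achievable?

7

OP12@1: d1:12  d2:4  d3:2  d4:0 → peak 12
OP12@2: d1:7  d2:9  d3:2  d4:0 → peak 9
OP12@3: d1:7  d2:4  d3:7  d4:0 → peak 7
OP12@4: d1:7  d2:4  d3:2  d4:5 → peak 7
Best is OP12@3, peak 7.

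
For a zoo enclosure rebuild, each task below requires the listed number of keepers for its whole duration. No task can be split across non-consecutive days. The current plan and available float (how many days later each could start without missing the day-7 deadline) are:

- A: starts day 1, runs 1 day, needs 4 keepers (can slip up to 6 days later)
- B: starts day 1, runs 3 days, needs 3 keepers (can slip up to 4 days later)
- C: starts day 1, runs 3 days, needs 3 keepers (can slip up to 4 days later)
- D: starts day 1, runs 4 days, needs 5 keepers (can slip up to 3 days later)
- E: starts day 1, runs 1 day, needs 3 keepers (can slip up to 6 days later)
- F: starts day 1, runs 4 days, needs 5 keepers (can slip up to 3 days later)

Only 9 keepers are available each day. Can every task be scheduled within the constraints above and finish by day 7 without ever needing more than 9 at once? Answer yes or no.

Total keeper-days = 65; over 7 days the average is 65/7 > 9, so some day must exceed 9.

no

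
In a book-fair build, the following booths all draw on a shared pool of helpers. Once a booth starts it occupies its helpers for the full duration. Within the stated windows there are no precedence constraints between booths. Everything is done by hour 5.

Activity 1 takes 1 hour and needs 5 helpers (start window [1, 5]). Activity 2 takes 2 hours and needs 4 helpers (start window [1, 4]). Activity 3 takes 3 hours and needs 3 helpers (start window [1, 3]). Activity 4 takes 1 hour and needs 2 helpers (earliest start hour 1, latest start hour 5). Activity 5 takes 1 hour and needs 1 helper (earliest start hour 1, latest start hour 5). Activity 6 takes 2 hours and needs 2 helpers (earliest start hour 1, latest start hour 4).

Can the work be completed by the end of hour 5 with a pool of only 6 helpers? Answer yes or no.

no

The minimum achievable peak is 7; 6 < 7, so no feasible schedule stays within the cap.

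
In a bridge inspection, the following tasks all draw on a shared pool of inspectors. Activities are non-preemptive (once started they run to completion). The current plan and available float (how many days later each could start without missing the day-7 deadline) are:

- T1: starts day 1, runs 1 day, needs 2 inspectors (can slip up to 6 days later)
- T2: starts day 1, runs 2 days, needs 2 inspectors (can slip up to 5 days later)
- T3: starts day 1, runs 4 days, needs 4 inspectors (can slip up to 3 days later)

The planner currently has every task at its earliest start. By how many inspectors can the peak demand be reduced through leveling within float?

4

Early-start peak: d1:8  d2:6  d3:4  d4:4  d5:0  d6:0  d7:0 ⇒ 8.
Leveled (T1@1, T2@1, T3@3): d1:4  d2:2  d3:4  d4:4  d5:4  d6:4  d7:0 ⇒ 4.
Reduction 8 − 4 = 4.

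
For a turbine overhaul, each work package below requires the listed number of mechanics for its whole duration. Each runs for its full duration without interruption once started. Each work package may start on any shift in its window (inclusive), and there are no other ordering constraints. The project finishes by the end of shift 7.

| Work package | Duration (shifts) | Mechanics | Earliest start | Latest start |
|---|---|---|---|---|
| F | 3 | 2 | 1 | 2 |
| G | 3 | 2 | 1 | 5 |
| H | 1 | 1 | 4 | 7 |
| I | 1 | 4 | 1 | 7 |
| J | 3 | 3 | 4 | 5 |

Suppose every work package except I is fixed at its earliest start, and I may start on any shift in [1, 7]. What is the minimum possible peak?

I@1: s1:8  s2:4  s3:4  s4:4  s5:3  s6:3  s7:0 → peak 8
I@2: s1:4  s2:8  s3:4  s4:4  s5:3  s6:3  s7:0 → peak 8
I@3: s1:4  s2:4  s3:8  s4:4  s5:3  s6:3  s7:0 → peak 8
I@4: s1:4  s2:4  s3:4  s4:8  s5:3  s6:3  s7:0 → peak 8
I@5: s1:4  s2:4  s3:4  s4:4  s5:7  s6:3  s7:0 → peak 7
I@6: s1:4  s2:4  s3:4  s4:4  s5:3  s6:7  s7:0 → peak 7
I@7: s1:4  s2:4  s3:4  s4:4  s5:3  s6:3  s7:4 → peak 4
Best is I@7, peak 4.

4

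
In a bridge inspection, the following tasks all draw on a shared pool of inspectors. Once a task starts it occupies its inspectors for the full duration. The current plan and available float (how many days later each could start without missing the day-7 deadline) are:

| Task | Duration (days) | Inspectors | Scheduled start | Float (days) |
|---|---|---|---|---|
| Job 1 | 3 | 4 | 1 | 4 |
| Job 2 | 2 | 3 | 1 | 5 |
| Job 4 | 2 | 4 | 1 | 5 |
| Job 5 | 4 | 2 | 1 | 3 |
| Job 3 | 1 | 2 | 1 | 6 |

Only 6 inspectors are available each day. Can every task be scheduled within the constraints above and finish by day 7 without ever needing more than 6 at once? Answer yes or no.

yes

Schedule Job 1@1, Job 2@4, Job 4@6, Job 5@1, Job 3@5: d1:6  d2:6  d3:6  d4:5  d5:5  d6:4  d7:4 — peak 6 ≤ 6.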